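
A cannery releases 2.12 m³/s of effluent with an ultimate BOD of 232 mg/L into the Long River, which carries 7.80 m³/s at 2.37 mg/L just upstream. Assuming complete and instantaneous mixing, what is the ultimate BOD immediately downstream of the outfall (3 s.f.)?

51.4 mg/L

Flow-weighted mixing: C = (Q_r C_r + Q_w C_w)/(Q_r + Q_w)
= (7.80×2.37 + 2.12×232)/(7.80 + 2.12) = 510.3/9.920 = 51.44 mg/L.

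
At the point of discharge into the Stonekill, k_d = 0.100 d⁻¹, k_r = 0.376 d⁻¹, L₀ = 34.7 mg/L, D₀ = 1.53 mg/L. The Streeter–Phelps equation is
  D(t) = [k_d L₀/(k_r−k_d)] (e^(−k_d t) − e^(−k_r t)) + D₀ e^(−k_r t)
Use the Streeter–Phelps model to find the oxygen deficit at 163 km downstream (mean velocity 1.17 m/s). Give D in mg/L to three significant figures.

D ≈ 4.68 mg/L

Travel time t = x/v = 163 km / (1.17 m/s) = 163000 m / 1.17 m/s = 139300 s = 1.612 d.
k_d L₀/(k_r−k_d) = 0.100×34.7/(0.376−0.100) = 3.470/0.2760 = 12.57 mg/L.
e^(−k_d t) = e^(−0.100×1.612) = 0.8511; e^(−k_r t) = e^(−0.376×1.612) = 0.5454.
D = 12.57 × (0.8511 − 0.5454) + 1.53 × 0.5454 = 3.844 + 0.8344 = 4.678 mg/L.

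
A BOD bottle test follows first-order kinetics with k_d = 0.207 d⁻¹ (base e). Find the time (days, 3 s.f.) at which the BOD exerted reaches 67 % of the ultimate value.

t ≈ 5.36 d

y/L₀ = 1 − e^(−k_d t) = 0.67 ⇒ e^(−k_d t) = 0.330
t = −ln(0.330) / 0.207 = 1.109 / 0.207 = 5.356 d.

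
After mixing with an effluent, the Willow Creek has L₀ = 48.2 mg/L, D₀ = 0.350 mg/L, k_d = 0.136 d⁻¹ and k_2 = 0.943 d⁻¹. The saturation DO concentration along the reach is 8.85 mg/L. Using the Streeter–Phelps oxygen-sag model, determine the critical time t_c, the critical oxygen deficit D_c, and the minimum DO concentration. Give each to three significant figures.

At the critical point dD/dt = 0, so k_d L₀ e^(−k_d t) = k_2 D. Substituting D(t) from the Streeter–Phelps equation and solving for t gives
t_c = ln[(k_2/k_d)(1 − D₀(k_2−k_d)/(k_d L₀))] / (k_2−k_d).
Here k_2−k_d = 0.8070 d⁻¹ and 1 − D₀(k_2−k_d)/(k_d L₀) = 1 − 0.350×0.8070/(0.136×48.2) = 0.9569, so
t_c = ln(6.934 × 0.9569) / 0.8070 = 1.892 / 0.8070 = 2.345 d.
L(t_c) = L₀ e^(−k_d t_c) = 48.2 × 0.7269 = 35.04 mg/L, and at the critical point k_2 D_c = k_d L, so D_c = (0.136/0.943) × 35.04 = 5.053 mg/L.
Minimum DO = C_s − D_c = 8.85 − 5.053 = 3.797 mg/L.

t_c ≈ 2.34 d; D_c ≈ 5.05 mg/L; min DO ≈ 3.80 mg/L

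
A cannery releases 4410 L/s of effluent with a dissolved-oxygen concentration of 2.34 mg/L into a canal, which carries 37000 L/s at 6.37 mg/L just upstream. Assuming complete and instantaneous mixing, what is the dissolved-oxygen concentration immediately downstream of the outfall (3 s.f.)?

Flow-weighted mixing: C = (Q_r C_r + Q_w C_w)/(Q_r + Q_w)
= (37000×6.37 + 4410×2.34)/(37000 + 4410) = 246000/41410 = 5.941 mg/L.

5.94 mg/L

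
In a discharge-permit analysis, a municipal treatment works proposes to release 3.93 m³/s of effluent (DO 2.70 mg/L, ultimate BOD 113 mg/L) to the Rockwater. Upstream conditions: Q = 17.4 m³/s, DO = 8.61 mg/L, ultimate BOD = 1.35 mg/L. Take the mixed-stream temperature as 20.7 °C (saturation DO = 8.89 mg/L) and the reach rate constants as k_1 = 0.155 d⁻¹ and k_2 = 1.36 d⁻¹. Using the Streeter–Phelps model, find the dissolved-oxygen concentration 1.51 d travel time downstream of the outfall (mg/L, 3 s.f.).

Mixed DO = (17.4×8.61 + 3.93×2.70)/(17.4+3.93) = 160.4/21.33 = 7.521 mg/L.
Mixed L₀ = (17.4×1.35 + 3.93×113)/(21.33) = 467.6/21.33 = 21.92 mg/L.
Initial deficit D₀ = C_s − DO₀ = 8.89 − 7.521 = 1.369 mg/L.
D(1.51) = [0.155×21.92/(1.36−0.155)](e^(−0.155×1.51) − e^(−1.36×1.51)) + 1.369 e^(−1.36×1.51)
= 2.820 × (0.7913 − 0.1283) + 1.369 × 0.1283 = 2.045 mg/L.
DO = 8.89 − 2.045 = 6.845 mg/L.

DO ≈ 6.84 mg/L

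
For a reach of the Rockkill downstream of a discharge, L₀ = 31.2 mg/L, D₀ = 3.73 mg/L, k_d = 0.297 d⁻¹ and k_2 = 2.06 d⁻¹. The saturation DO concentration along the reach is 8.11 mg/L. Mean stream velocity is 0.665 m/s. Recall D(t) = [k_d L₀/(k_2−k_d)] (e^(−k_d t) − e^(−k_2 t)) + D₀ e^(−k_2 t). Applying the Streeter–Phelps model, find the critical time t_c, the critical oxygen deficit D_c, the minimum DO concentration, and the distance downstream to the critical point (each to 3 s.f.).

With k_2/k_d = 6.936 and 1 − D₀(k_2−k_d)/(k_d L₀) = 0.2903,
t_c = ln(6.936 × 0.2903) / (2.06 − 0.297) = ln(2.014) / 1.763 = 0.7000/1.763 = 0.3971 d.
L(t_c) = L₀ e^(−k_d t_c) = 31.2 × 0.8888 = 27.73 mg/L, and at the critical point k_2 D_c = k_d L, so D_c = (0.297/2.06) × 27.73 = 3.998 mg/L.
Minimum DO = C_s − D_c = 8.11 − 3.998 = 4.112 mg/L.
x_c = v t_c = 0.665 m/s × 0.3971 d × 86400 s/d = 22810 m ≈ 22.8 km.

t_c ≈ 0.397 d; D_c ≈ 4.00 mg/L; min DO ≈ 4.11 mg/L; x_c ≈ 22.8 km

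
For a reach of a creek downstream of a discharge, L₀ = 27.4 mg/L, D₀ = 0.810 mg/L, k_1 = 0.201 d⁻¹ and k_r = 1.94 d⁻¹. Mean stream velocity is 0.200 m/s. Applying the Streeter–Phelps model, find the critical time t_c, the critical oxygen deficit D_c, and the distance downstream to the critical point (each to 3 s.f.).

t_c = [1/(k_r−k_1)] ln[(k_r/k_1)(1 − D₀(k_r−k_1)/(k_1 L₀))]
= [1/(1.94−0.201)] ln[(1.94/0.201)(1 − 0.810×1.739/(0.201×27.4))]
= (1/1.739) ln[9.652 × 0.7442] = 0.5750 × ln(7.183) = 0.5750 × 1.972 = 1.134 d.
L(t_c) = L₀ e^(−k_1 t_c) = 27.4 × 0.7962 = 21.82 mg/L, and at the critical point k_r D_c = k_1 L, so D_c = (0.201/1.94) × 21.82 = 2.260 mg/L.
x_c = v t_c = 0.200 m/s × 1.134 d × 86400 s/d = 19590 m ≈ 19.6 km.

t_c ≈ 1.13 d; D_c ≈ 2.26 mg/L; x_c ≈ 19.6 km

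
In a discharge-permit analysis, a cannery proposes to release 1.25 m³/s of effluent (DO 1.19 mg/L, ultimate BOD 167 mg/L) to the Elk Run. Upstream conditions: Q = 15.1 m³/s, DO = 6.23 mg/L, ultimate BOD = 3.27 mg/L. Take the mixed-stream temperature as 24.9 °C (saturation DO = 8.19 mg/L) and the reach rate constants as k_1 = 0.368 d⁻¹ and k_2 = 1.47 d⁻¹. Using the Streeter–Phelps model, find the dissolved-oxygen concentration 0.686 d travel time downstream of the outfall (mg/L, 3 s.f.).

Mixed DO = (15.1×6.23 + 1.25×1.19)/(15.1+1.25) = 95.56/16.35 = 5.845 mg/L.
Mixed L₀ = (15.1×3.27 + 1.25×167)/(16.35) = 258.1/16.35 = 15.79 mg/L.
Initial deficit D₀ = C_s − DO₀ = 8.19 − 5.845 = 2.345 mg/L.
D(0.686) = [0.368×15.79/(1.47−0.368)](e^(−0.368×0.686) − e^(−1.47×0.686)) + 2.345 e^(−1.47×0.686)
= 5.272 × (0.7769 − 0.3648) + 2.345 × 0.3648 = 3.028 mg/L.
DO = 8.19 − 3.028 = 5.162 mg/L.

DO ≈ 5.16 mg/L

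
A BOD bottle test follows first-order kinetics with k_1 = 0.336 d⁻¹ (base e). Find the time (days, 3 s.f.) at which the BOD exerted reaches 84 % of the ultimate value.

t ≈ 5.45 d

y/L₀ = 1 − e^(−k_1 t) = 0.84 ⇒ e^(−k_1 t) = 0.160
t = −ln(0.160) / 0.336 = 1.833 / 0.336 = 5.454 d.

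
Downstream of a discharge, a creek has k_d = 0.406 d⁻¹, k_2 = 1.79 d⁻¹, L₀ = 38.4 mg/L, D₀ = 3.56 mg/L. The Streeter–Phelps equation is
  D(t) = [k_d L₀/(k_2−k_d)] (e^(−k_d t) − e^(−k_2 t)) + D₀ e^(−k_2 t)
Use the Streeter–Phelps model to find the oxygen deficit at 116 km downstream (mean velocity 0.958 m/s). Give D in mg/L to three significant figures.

D ≈ 5.75 mg/L

Travel time t = x/v = 116 km / (0.958 m/s) = 116000 m / 0.958 m/s = 121100 s = 1.401 d.
k_d L₀/(k_2−k_d) = 0.406×38.4/(1.79−0.406) = 15.59/1.384 = 11.26 mg/L.
e^(−k_d t) = e^(−0.406×1.401) = 0.5661; e^(−k_2 t) = e^(−1.79×1.401) = 0.08138.
D = 11.26 × (0.5661 − 0.08138) + 3.56 × 0.08138 = 5.460 + 0.2897 = 5.750 mg/L.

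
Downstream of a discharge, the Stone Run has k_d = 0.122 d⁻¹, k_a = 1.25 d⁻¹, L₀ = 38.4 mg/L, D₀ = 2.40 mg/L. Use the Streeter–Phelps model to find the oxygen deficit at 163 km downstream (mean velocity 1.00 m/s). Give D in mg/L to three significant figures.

Travel time t = x/v = 163 km / (1.00 m/s) = 163000 m / 1.00 m/s = 163000 s = 1.887 d.
k_d L₀/(k_a−k_d) = 0.122×38.4/(1.25−0.122) = 4.685/1.128 = 4.153 mg/L.
e^(−k_d t) = e^(−0.122×1.887) = 0.7944; e^(−k_a t) = e^(−1.25×1.887) = 0.09459.
D = 4.153 × (0.7944 − 0.09459) + 2.40 × 0.09459 = 2.906 + 0.2270 = 3.133 mg/L.

D ≈ 3.13 mg/L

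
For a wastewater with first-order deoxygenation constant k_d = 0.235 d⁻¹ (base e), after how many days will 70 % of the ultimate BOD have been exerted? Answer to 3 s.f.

t ≈ 5.12 d

y/L₀ = 1 − e^(−k_d t) = 0.70 ⇒ e^(−k_d t) = 0.300
t = −ln(0.300) / 0.235 = 1.204 / 0.235 = 5.123 d.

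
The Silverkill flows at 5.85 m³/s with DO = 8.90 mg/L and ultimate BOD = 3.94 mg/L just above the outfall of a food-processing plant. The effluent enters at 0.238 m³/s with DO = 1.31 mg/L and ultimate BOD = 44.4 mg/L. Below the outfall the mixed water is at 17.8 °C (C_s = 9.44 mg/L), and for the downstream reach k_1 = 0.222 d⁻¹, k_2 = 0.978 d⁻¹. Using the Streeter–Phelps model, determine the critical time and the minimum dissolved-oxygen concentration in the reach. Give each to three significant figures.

t_c ≈ 1.00 d; minimum DO ≈ 8.44 mg/L

Mixed DO = (5.85×8.90 + 0.238×1.31)/(5.85+0.238) = 52.38/6.088 = 8.603 mg/L.
Mixed L₀ = (5.85×3.94 + 0.238×44.4)/(6.088) = 33.62/6.088 = 5.522 mg/L.
Initial deficit D₀ = C_s − DO₀ = 9.44 − 8.603 = 0.8367 mg/L.
t_c = (1/0.7560) ln[(0.978/0.222)(1 − 0.8367×0.7560/(0.222×5.522))] = 1.323 × ln(2.132) = 1.001 d.
D_c = (0.222/0.978) × 5.522 × e^(−0.222×1.001) = 0.2270 × 5.522 × 0.8007 = 1.004 mg/L.
Minimum DO = 9.44 − 1.004 = 8.436 mg/L.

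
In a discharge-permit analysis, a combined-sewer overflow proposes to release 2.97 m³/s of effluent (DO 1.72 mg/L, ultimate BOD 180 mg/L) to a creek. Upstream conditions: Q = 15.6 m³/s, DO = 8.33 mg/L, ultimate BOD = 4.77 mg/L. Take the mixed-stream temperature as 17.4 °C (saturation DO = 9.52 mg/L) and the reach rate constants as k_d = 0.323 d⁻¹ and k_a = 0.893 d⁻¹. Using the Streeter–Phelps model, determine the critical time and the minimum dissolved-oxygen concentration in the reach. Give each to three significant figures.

t_c ≈ 1.56 d; minimum DO ≈ 2.35 mg/L

Mixed DO = (15.6×8.33 + 2.97×1.72)/(15.6+2.97) = 135.1/18.57 = 7.273 mg/L.
Mixed L₀ = (15.6×4.77 + 2.97×180)/(18.57) = 609.0/18.57 = 32.80 mg/L.
Initial deficit D₀ = C_s − DO₀ = 9.52 − 7.273 = 2.247 mg/L.
t_c = (1/0.5700) ln[(0.893/0.323)(1 − 2.247×0.5700/(0.323×32.80))] = 1.754 × ln(2.430) = 1.558 d.
D_c = (0.323/0.893) × 32.80 × e^(−0.323×1.558) = 0.3617 × 32.80 × 0.6046 = 7.172 mg/L.
Minimum DO = 9.52 − 7.172 = 2.348 mg/L.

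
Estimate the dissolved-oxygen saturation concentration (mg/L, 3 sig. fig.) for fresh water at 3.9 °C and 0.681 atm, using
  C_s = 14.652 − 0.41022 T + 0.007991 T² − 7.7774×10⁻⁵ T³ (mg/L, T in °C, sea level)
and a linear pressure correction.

At sea level: C_s = 14.652 − 0.41022×3.9 + 0.007991×3.9² − 7.7774×10⁻⁵×3.9³ = 13.17 mg/L.
Pressure correction: C_s' = 13.17 × 0.681 = 8.968 mg/L.

C_s ≈ 8.97 mg/L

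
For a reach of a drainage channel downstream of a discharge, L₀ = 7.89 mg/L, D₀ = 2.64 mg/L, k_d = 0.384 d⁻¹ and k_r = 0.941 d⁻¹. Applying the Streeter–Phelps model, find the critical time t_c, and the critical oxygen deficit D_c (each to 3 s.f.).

t_c ≈ 0.417 d; D_c ≈ 2.74 mg/L

At the critical point dD/dt = 0, so k_d L₀ e^(−k_d t) = k_r D. Substituting D(t) from the Streeter–Phelps equation and solving for t gives
t_c = ln[(k_r/k_d)(1 − D₀(k_r−k_d)/(k_d L₀))] / (k_r−k_d).
Here k_r−k_d = 0.5570 d⁻¹ and 1 − D₀(k_r−k_d)/(k_d L₀) = 1 − 2.64×0.5570/(0.384×7.89) = 0.5147, so
t_c = ln(2.451 × 0.5147) / 0.5570 = 0.2320 / 0.5570 = 0.4166 d.
L(t_c) = L₀ e^(−k_d t_c) = 7.89 × 0.8522 = 6.724 mg/L, and at the critical point k_r D_c = k_d L, so D_c = (0.384/0.941) × 6.724 = 2.744 mg/L.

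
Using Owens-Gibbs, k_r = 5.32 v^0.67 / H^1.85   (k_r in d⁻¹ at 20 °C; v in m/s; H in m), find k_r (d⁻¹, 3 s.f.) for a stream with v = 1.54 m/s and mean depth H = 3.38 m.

k_r ≈ 0.747 d⁻¹

k_r = 5.32 × 1.54^0.67 / 3.38^1.85 = 5.32 × 1.335 / 9.517 = 0.7465 d⁻¹.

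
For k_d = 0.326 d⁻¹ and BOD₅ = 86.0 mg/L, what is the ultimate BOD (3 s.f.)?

BOD₅ = L₀(1 − e^(−5k_d)) ⇒ L₀ = BOD₅ / (1 − e^(−5×0.326))
= 86.0 / (1 − 0.1959) = 86.0 / 0.8041 = 107.0 mg/L.

L₀ ≈ 107 mg/L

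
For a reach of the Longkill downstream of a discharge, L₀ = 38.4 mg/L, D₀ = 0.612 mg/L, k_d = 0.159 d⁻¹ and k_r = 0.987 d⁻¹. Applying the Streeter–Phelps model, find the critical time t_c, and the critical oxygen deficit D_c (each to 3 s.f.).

With k_r/k_d = 6.208 and 1 − D₀(k_r−k_d)/(k_d L₀) = 0.9170,
t_c = ln(6.208 × 0.9170) / (0.987 − 0.159) = ln(5.692) / 0.8280 = 1.739/0.8280 = 2.100 d.
L(t_c) = L₀ e^(−k_d t_c) = 38.4 × 0.7161 = 27.50 mg/L, and at the critical point k_r D_c = k_d L, so D_c = (0.159/0.987) × 27.50 = 4.430 mg/L.

t_c ≈ 2.10 d; D_c ≈ 4.43 mg/L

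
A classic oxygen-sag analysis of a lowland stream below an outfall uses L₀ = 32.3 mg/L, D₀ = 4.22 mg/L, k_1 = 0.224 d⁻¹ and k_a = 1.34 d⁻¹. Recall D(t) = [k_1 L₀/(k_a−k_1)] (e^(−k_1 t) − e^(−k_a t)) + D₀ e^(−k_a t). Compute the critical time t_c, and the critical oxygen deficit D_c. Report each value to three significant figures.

t_c ≈ 0.660 d; D_c ≈ 4.66 mg/L

t_c = [1/(k_a−k_1)] ln[(k_a/k_1)(1 − D₀(k_a−k_1)/(k_1 L₀))]
= [1/(1.34−0.224)] ln[(1.34/0.224)(1 − 4.22×1.116/(0.224×32.3))]
= (1/1.116) ln[5.982 × 0.3491] = 0.8961 × ln(2.088) = 0.8961 × 0.7363 = 0.6598 d.
D_c = (k_1/k_a) L₀ e^(−k_1 t_c) = (0.224/1.34) × 32.3 × e^(−0.224×0.6598) = 0.1672 × 32.3 × 0.8626 = 4.658 mg/L.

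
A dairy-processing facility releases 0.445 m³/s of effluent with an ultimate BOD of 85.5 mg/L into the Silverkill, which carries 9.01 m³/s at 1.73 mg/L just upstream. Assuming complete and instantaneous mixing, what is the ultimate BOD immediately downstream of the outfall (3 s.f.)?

5.67 mg/L

Flow-weighted mixing: C = (Q_r C_r + Q_w C_w)/(Q_r + Q_w)
= (9.01×1.73 + 0.445×85.5)/(9.01 + 0.445) = 53.63/9.455 = 5.673 mg/L.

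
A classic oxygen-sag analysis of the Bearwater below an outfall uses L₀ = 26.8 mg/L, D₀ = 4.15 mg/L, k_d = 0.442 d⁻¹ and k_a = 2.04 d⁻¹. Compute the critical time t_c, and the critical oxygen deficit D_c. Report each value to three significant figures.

t_c ≈ 0.444 d; D_c ≈ 4.77 mg/L

t_c = [1/(k_a−k_d)] ln[(k_a/k_d)(1 − D₀(k_a−k_d)/(k_d L₀))]
= [1/(2.04−0.442)] ln[(2.04/0.442)(1 − 4.15×1.598/(0.442×26.8))]
= (1/1.598) ln[4.615 × 0.4402] = 0.6258 × ln(2.031) = 0.6258 × 0.7088 = 0.4435 d.
D_c = (k_d/k_a) L₀ e^(−k_d t_c) = (0.442/2.04) × 26.8 × e^(−0.442×0.4435) = 0.2167 × 26.8 × 0.8220 = 4.773 mg/L.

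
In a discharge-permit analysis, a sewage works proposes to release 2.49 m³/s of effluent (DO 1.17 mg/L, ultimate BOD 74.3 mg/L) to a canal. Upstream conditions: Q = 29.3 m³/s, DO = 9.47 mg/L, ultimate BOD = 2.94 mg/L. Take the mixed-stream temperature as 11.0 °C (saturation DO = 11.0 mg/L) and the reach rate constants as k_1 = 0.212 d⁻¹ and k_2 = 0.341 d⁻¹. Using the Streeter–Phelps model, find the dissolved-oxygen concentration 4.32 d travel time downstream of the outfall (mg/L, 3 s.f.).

Mixed DO = (29.3×9.47 + 2.49×1.17)/(29.3+2.49) = 280.4/31.79 = 8.820 mg/L.
Mixed L₀ = (29.3×2.94 + 2.49×74.3)/(31.79) = 271.1/31.79 = 8.529 mg/L.
Initial deficit D₀ = C_s − DO₀ = 11.0 − 8.820 = 2.180 mg/L.
D(4.32) = [0.212×8.529/(0.341−0.212)](e^(−0.212×4.32) − e^(−0.341×4.32)) + 2.180 e^(−0.341×4.32)
= 14.02 × (0.4002 − 0.2292) + 2.180 × 0.2292 = 2.896 mg/L.
DO = 11.0 − 2.896 = 8.104 mg/L.

DO ≈ 8.10 mg/L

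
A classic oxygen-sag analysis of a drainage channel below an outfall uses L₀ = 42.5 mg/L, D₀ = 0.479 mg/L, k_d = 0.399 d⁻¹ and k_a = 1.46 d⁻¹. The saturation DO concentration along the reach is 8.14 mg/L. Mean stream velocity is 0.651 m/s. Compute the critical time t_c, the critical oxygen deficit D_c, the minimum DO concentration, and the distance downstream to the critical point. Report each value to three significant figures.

t_c ≈ 1.19 d; D_c ≈ 7.21 mg/L; min DO ≈ 0.927 mg/L; x_c ≈ 67.2 km

t_c = [1/(k_a−k_d)] ln[(k_a/k_d)(1 − D₀(k_a−k_d)/(k_d L₀))]
= [1/(1.46−0.399)] ln[(1.46/0.399)(1 − 0.479×1.061/(0.399×42.5))]
= (1/1.061) ln[3.659 × 0.9700] = 0.9425 × ln(3.549) = 0.9425 × 1.267 = 1.194 d.
L(t_c) = L₀ e^(−k_d t_c) = 42.5 × 0.6210 = 26.39 mg/L, and at the critical point k_a D_c = k_d L, so D_c = (0.399/1.46) × 26.39 = 7.213 mg/L.
Minimum DO = C_s − D_c = 8.14 − 7.213 = 0.9270 mg/L.
x_c = v t_c = 0.651 m/s × 1.194 d × 86400 s/d = 67160 m ≈ 67.2 km.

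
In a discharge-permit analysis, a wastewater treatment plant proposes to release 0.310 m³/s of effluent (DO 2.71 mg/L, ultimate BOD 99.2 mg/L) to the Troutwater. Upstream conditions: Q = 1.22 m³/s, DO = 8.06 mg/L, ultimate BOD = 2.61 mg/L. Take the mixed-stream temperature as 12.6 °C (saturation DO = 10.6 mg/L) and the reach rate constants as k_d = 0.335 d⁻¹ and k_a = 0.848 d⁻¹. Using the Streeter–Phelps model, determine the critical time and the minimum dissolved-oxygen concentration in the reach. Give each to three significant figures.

Mixed DO = (1.22×8.06 + 0.310×2.71)/(1.22+0.310) = 10.67/1.530 = 6.976 mg/L.
Mixed L₀ = (1.22×2.61 + 0.310×99.2)/(1.530) = 33.94/1.530 = 22.18 mg/L.
Initial deficit D₀ = C_s − DO₀ = 10.6 − 6.976 = 3.624 mg/L.
t_c = (1/0.5130) ln[(0.848/0.335)(1 − 3.624×0.5130/(0.335×22.18))] = 1.949 × ln(1.898) = 1.249 d.
D_c = (0.335/0.848) × 22.18 × e^(−0.335×1.249) = 0.3950 × 22.18 × 0.6581 = 5.766 mg/L.
Minimum DO = 10.6 − 5.766 = 4.834 mg/L.

t_c ≈ 1.25 d; minimum DO ≈ 4.83 mg/L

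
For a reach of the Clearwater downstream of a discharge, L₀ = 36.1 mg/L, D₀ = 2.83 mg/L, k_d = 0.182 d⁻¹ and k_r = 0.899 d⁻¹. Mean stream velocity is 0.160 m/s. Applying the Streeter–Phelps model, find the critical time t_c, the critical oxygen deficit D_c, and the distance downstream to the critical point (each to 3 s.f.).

t_c ≈ 1.71 d; D_c ≈ 5.35 mg/L; x_c ≈ 23.7 km

With k_r/k_d = 4.940 and 1 − D₀(k_r−k_d)/(k_d L₀) = 0.6912,
t_c = ln(4.940 × 0.6912) / (0.899 − 0.182) = ln(3.414) / 0.7170 = 1.228/0.7170 = 1.713 d.
L(t_c) = L₀ e^(−k_d t_c) = 36.1 × 0.7322 = 26.43 mg/L, and at the critical point k_r D_c = k_d L, so D_c = (0.182/0.899) × 26.43 = 5.351 mg/L.
x_c = v t_c = 0.160 m/s × 1.713 d × 86400 s/d = 23670 m ≈ 23.7 km.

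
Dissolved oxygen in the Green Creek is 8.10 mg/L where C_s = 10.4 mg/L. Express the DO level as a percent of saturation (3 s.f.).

77.9 % saturation

% saturation = C/C_s × 100 = 8.10/10.4 × 100 = 77.9 %.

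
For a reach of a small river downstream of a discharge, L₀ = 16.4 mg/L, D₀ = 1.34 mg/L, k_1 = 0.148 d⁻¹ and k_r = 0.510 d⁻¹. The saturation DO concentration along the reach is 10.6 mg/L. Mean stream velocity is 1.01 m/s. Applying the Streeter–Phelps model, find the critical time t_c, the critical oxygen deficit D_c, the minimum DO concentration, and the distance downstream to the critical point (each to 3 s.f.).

t_c ≈ 2.80 d; D_c ≈ 3.14 mg/L; min DO ≈ 7.46 mg/L; x_c ≈ 244 km

With k_r/k_1 = 3.446 and 1 − D₀(k_r−k_1)/(k_1 L₀) = 0.8001,
t_c = ln(3.446 × 0.8001) / (0.510 − 0.148) = ln(2.757) / 0.3620 = 1.014/0.3620 = 2.802 d.
D_c = (k_1/k_r) L₀ e^(−k_1 t_c) = (0.148/0.510) × 16.4 × e^(−0.148×2.802) = 0.2902 × 16.4 × 0.6606 = 3.144 mg/L.
Minimum DO = C_s − D_c = 10.6 − 3.144 = 7.456 mg/L.
x_c = v t_c = 1.01 m/s × 2.802 d × 86400 s/d = 244500 m ≈ 244 km.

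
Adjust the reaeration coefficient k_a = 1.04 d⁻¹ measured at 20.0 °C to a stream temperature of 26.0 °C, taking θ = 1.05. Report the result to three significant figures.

k_a ≈ 1.39 d⁻¹

k_a(T₂) = k_a(T₁) · θ^(T₂−T₁) = 1.04 × 1.05^(26.0−20.0)
= 1.04 × 1.05^6.00 = 1.04 × 1.340 = 1.394 d⁻¹.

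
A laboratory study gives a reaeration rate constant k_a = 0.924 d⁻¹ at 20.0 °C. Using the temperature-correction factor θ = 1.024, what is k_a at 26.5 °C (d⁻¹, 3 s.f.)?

k_a(T₂) = k_a(T₁) · θ^(T₂−T₁) = 0.924 × 1.024^(26.5−20.0)
= 0.924 × 1.024^6.50 = 0.924 × 1.167 = 1.078 d⁻¹.

k_a ≈ 1.08 d⁻¹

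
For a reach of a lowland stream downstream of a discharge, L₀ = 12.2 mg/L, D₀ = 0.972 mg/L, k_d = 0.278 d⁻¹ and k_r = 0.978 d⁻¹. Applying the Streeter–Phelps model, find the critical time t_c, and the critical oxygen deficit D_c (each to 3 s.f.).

t_c = [1/(k_r−k_d)] ln[(k_r/k_d)(1 − D₀(k_r−k_d)/(k_d L₀))]
= [1/(0.978−0.278)] ln[(0.978/0.278)(1 − 0.972×0.7000/(0.278×12.2))]
= (1/0.7000) ln[3.518 × 0.7994] = 1.429 × ln(2.812) = 1.429 × 1.034 = 1.477 d.
L(t_c) = L₀ e^(−k_d t_c) = 12.2 × 0.6632 = 8.091 mg/L, and at the critical point k_r D_c = k_d L, so D_c = (0.278/0.978) × 8.091 = 2.300 mg/L.

t_c ≈ 1.48 d; D_c ≈ 2.30 mg/L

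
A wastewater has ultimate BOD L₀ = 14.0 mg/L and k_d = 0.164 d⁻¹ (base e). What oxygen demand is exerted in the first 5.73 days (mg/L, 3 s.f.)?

y_t = L₀(1 − e^(−k_d t)) = 14.0 × (1 − e^(−0.164×5.73))
= 14.0 × (1 − 0.3907) = 14.0 × 0.6093 = 8.530 mg/L.

y ≈ 8.53 mg/L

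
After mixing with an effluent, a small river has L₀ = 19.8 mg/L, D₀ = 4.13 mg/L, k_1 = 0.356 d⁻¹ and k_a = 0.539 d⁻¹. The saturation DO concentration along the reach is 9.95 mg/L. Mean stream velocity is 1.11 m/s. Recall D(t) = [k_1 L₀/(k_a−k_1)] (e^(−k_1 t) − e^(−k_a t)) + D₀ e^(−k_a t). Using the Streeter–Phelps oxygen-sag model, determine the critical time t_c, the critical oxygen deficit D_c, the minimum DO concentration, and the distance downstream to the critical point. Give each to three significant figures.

At the critical point dD/dt = 0, so k_1 L₀ e^(−k_1 t) = k_a D. Substituting D(t) from the Streeter–Phelps equation and solving for t gives
t_c = ln[(k_a/k_1)(1 − D₀(k_a−k_1)/(k_1 L₀))] / (k_a−k_1).
Here k_a−k_1 = 0.1830 d⁻¹ and 1 − D₀(k_a−k_1)/(k_1 L₀) = 1 − 4.13×0.1830/(0.356×19.8) = 0.8928, so
t_c = ln(1.514 × 0.8928) / 0.1830 = 0.3014 / 0.1830 = 1.647 d.
L(t_c) = L₀ e^(−k_1 t_c) = 19.8 × 0.5564 = 11.02 mg/L, and at the critical point k_a D_c = k_1 L, so D_c = (0.356/0.539) × 11.02 = 7.276 mg/L.
Minimum DO = C_s − D_c = 9.95 − 7.276 = 2.674 mg/L.
x_c = v t_c = 1.11 m/s × 1.647 d × 86400 s/d = 157900 m ≈ 158 km.

t_c ≈ 1.65 d; D_c ≈ 7.28 mg/L; min DO ≈ 2.67 mg/L; x_c ≈ 158 km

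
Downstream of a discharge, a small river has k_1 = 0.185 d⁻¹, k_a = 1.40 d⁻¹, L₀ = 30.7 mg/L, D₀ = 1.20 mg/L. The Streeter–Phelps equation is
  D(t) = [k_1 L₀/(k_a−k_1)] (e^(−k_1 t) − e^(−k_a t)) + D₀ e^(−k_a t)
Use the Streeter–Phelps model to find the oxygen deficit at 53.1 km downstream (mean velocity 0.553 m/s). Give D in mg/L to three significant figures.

Travel time t = x/v = 53.1 km / (0.553 m/s) = 53100 m / 0.553 m/s = 96020 s = 1.111 d.
k_1 L₀/(k_a−k_1) = 0.185×30.7/(1.40−0.185) = 5.679/1.215 = 4.674 mg/L.
e^(−k_1 t) = e^(−0.185×1.111) = 0.8142; e^(−k_a t) = e^(−1.40×1.111) = 0.2110.
D = 4.674 × (0.8142 − 0.2110) + 1.20 × 0.2110 = 2.819 + 0.2532 = 3.073 mg/L.

D ≈ 3.07 mg/L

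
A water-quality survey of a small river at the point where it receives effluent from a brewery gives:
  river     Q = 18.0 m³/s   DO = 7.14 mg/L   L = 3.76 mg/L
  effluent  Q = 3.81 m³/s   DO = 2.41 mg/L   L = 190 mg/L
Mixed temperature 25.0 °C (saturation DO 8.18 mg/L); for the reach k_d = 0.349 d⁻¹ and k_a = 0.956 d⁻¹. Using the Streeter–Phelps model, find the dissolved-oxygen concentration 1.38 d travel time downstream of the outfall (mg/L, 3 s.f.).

DO ≈ 0.368 mg/L

Mixed DO = (18.0×7.14 + 3.81×2.41)/(18.0+3.81) = 137.7/21.81 = 6.314 mg/L.
Mixed L₀ = (18.0×3.76 + 3.81×190)/(21.81) = 791.6/21.81 = 36.29 mg/L.
Initial deficit D₀ = C_s − DO₀ = 8.18 − 6.314 = 1.866 mg/L.
D(1.38) = [0.349×36.29/(0.956−0.349)](e^(−0.349×1.38) − e^(−0.956×1.38)) + 1.866 e^(−0.956×1.38)
= 20.87 × (0.6178 − 0.2673) + 1.866 × 0.2673 = 7.812 mg/L.
DO = 8.18 − 7.812 = 0.3679 mg/L.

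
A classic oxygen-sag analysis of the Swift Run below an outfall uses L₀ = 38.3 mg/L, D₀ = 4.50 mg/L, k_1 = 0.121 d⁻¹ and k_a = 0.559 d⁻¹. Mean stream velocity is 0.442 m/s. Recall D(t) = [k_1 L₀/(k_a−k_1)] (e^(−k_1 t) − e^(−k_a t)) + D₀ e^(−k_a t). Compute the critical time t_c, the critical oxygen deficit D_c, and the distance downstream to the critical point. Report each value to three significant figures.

t_c ≈ 2.23 d; D_c ≈ 6.33 mg/L; x_c ≈ 85.1 km

At the critical point dD/dt = 0, so k_1 L₀ e^(−k_1 t) = k_a D. Substituting D(t) from the Streeter–Phelps equation and solving for t gives
t_c = ln[(k_a/k_1)(1 − D₀(k_a−k_1)/(k_1 L₀))] / (k_a−k_1).
Here k_a−k_1 = 0.4380 d⁻¹ and 1 − D₀(k_a−k_1)/(k_1 L₀) = 1 − 4.50×0.4380/(0.121×38.3) = 0.5747, so
t_c = ln(4.620 × 0.5747) / 0.4380 = 0.9764 / 0.4380 = 2.229 d.
D_c = (k_1/k_a) L₀ e^(−k_1 t_c) = (0.121/0.559) × 38.3 × e^(−0.121×2.229) = 0.2165 × 38.3 × 0.7636 = 6.330 mg/L.
x_c = v t_c = 0.442 m/s × 2.229 d × 86400 s/d = 85130 m ≈ 85.1 km.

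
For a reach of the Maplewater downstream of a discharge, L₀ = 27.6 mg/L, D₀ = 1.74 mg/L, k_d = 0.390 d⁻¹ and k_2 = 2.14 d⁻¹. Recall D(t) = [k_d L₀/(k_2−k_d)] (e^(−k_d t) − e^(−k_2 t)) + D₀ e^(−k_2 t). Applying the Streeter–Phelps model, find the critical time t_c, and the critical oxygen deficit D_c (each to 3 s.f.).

At the critical point dD/dt = 0, so k_d L₀ e^(−k_d t) = k_2 D. Substituting D(t) from the Streeter–Phelps equation and solving for t gives
t_c = ln[(k_2/k_d)(1 − D₀(k_2−k_d)/(k_d L₀))] / (k_2−k_d).
Here k_2−k_d = 1.750 d⁻¹ and 1 − D₀(k_2−k_d)/(k_d L₀) = 1 − 1.74×1.750/(0.390×27.6) = 0.7171, so
t_c = ln(5.487 × 0.7171) / 1.750 = 1.370 / 1.750 = 0.7828 d.
D_c = (k_d/k_2) L₀ e^(−k_d t_c) = (0.390/2.14) × 27.6 × e^(−0.390×0.7828) = 0.1822 × 27.6 × 0.7369 = 3.707 mg/L.

t_c ≈ 0.783 d; D_c ≈ 3.71 mg/L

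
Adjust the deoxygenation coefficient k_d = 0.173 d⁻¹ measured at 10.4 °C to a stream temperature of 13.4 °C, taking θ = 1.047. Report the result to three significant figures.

k_d(T₂) = k_d(T₁) · θ^(T₂−T₁) = 0.173 × 1.047^(13.4−10.4)
= 0.173 × 1.047^3.00 = 0.173 × 1.148 = 0.1986 d⁻¹.

k_d ≈ 0.199 d⁻¹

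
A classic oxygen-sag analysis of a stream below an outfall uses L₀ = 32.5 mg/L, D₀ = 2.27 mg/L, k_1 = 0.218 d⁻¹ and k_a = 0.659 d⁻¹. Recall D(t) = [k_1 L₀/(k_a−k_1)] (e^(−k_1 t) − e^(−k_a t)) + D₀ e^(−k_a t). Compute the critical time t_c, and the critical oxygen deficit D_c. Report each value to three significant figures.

t_c ≈ 2.16 d; D_c ≈ 6.71 mg/L

With k_a/k_1 = 3.023 and 1 − D₀(k_a−k_1)/(k_1 L₀) = 0.8587,
t_c = ln(3.023 × 0.8587) / (0.659 − 0.218) = ln(2.596) / 0.4410 = 0.9539/0.4410 = 2.163 d.
L(t_c) = L₀ e^(−k_1 t_c) = 32.5 × 0.6240 = 20.28 mg/L, and at the critical point k_a D_c = k_1 L, so D_c = (0.218/0.659) × 20.28 = 6.709 mg/L.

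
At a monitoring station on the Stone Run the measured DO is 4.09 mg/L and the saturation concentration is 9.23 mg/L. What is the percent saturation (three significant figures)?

44.3 % saturation

% saturation = C/C_s × 100 = 4.09/9.23 × 100 = 44.3 %.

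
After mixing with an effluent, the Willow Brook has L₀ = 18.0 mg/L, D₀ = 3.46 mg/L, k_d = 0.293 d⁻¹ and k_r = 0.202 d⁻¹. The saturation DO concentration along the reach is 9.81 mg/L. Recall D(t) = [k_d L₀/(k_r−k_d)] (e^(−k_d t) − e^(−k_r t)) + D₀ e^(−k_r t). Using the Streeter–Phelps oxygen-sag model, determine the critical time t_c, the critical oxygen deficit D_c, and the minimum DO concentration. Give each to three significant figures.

t_c = [1/(k_r−k_d)] ln[(k_r/k_d)(1 − D₀(k_r−k_d)/(k_d L₀))]
= [1/(0.202−0.293)] ln[(0.202/0.293)(1 − 3.46×-0.09100/(0.293×18.0))]
= (1/-0.09100) ln[0.6894 × 1.060] = -10.99 × ln(0.7306) = -10.99 × -0.3139 = 3.450 d.
D_c = (k_d/k_r) L₀ e^(−k_d t_c) = (0.293/0.202) × 18.0 × e^(−0.293×3.450) = 1.450 × 18.0 × 0.3639 = 9.502 mg/L.
Minimum DO = C_s − D_c = 9.81 − 9.502 = 0.3078 mg/L.

t_c ≈ 3.45 d; D_c ≈ 9.50 mg/L; min DO ≈ 0.308 mg/L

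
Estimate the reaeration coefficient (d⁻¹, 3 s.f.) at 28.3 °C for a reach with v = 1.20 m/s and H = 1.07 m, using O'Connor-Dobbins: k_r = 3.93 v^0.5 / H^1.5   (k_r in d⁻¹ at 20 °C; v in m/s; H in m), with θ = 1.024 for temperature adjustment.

k_r(20) = 3.93 × 1.20^0.5 / 1.07^1.5 = 3.93 × 1.095 / 1.107 = 3.890 d⁻¹.
k_r(28.3) = 3.890 × 1.024^(28.3−20) = 3.890 × 1.218 = 4.736 d⁻¹.

k_r ≈ 4.74 d⁻¹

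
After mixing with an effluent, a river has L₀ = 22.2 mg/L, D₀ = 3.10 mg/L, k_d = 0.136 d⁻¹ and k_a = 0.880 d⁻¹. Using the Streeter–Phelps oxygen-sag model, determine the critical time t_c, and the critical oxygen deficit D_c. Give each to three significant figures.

t_c ≈ 0.570 d; D_c ≈ 3.18 mg/L

With k_a/k_d = 6.471 and 1 − D₀(k_a−k_d)/(k_d L₀) = 0.2361,
t_c = ln(6.471 × 0.2361) / (0.880 − 0.136) = ln(1.528) / 0.7440 = 0.4237/0.7440 = 0.5695 d.
L(t_c) = L₀ e^(−k_d t_c) = 22.2 × 0.9255 = 20.55 mg/L, and at the critical point k_a D_c = k_d L, so D_c = (0.136/0.880) × 20.55 = 3.175 mg/L.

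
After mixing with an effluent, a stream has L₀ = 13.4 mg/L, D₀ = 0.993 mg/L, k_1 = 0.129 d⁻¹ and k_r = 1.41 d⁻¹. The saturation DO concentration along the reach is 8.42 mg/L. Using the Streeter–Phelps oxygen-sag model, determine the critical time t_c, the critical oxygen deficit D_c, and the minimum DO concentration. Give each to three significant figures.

t_c ≈ 0.828 d; D_c ≈ 1.10 mg/L; min DO ≈ 7.32 mg/L

t_c = [1/(k_r−k_1)] ln[(k_r/k_1)(1 − D₀(k_r−k_1)/(k_1 L₀))]
= [1/(1.41−0.129)] ln[(1.41/0.129)(1 − 0.993×1.281/(0.129×13.4))]
= (1/1.281) ln[10.93 × 0.2641] = 0.7806 × ln(2.887) = 0.7806 × 1.060 = 0.8276 d.
D_c = (k_1/k_r) L₀ e^(−k_1 t_c) = (0.129/1.41) × 13.4 × e^(−0.129×0.8276) = 0.09149 × 13.4 × 0.8987 = 1.102 mg/L.
Minimum DO = C_s − D_c = 8.42 − 1.102 = 7.318 mg/L.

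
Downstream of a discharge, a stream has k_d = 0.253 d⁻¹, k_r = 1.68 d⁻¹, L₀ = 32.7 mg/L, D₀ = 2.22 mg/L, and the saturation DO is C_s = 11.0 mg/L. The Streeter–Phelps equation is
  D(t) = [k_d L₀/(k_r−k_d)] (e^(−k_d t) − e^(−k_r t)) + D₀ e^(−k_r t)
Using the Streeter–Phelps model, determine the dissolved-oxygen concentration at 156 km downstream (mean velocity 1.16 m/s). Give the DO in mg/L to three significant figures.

Travel time t = x/v = 156 km / (1.16 m/s) = 156000 m / 1.16 m/s = 134500 s = 1.557 d.
k_d L₀/(k_r−k_d) = 0.253×32.7/(1.68−0.253) = 8.273/1.427 = 5.798 mg/L.
e^(−k_d t) = e^(−0.253×1.557) = 0.6745; e^(−k_r t) = e^(−1.68×1.557) = 0.07317.
D = 5.798 × (0.6745 − 0.07317) + 2.22 × 0.07317 = 3.486 + 0.1624 = 3.649 mg/L.
DO = C_s − D = 11.0 − 3.649 = 7.351 mg/L.

DO ≈ 7.35 mg/L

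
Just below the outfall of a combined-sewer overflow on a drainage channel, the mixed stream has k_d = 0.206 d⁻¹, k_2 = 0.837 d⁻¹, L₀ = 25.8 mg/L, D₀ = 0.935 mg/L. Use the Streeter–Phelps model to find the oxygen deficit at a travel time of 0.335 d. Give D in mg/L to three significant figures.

D ≈ 2.20 mg/L

k_d L₀/(k_2−k_d) = 0.206×25.8/(0.837−0.206) = 5.315/0.6310 = 8.423 mg/L.
e^(−k_d t) = e^(−0.206×0.3350) = 0.9333; e^(−k_2 t) = e^(−0.837×0.3350) = 0.7555.
D = 8.423 × (0.9333 − 0.7555) + 0.935 × 0.7555 = 1.498 + 0.7064 = 2.204 mg/L.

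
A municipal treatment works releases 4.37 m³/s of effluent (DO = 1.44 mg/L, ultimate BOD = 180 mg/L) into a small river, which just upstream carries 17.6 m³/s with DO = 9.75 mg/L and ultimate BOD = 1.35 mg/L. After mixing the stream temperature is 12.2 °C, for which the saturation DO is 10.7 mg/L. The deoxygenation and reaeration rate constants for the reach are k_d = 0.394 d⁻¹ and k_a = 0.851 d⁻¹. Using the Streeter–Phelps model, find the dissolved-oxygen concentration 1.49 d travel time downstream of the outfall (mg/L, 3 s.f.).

DO ≈ 1.24 mg/L

Mixed DO = (17.6×9.75 + 4.37×1.44)/(17.6+4.37) = 177.9/21.97 = 8.097 mg/L.
Mixed L₀ = (17.6×1.35 + 4.37×180)/(21.97) = 810.4/21.97 = 36.88 mg/L.
Initial deficit D₀ = C_s − DO₀ = 10.7 − 8.097 = 2.603 mg/L.
D(1.49) = [0.394×36.88/(0.851−0.394)](e^(−0.394×1.49) − e^(−0.851×1.49)) + 2.603 e^(−0.851×1.49)
= 31.80 × (0.5560 − 0.2814) + 2.603 × 0.2814 = 9.464 mg/L.
DO = 10.7 − 9.464 = 1.236 mg/L.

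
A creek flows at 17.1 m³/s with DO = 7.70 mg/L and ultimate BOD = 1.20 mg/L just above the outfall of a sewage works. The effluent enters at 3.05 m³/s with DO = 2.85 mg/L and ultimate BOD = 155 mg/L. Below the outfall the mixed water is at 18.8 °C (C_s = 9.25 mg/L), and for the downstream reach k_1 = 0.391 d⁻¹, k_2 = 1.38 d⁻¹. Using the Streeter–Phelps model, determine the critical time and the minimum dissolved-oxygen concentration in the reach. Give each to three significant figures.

t_c ≈ 1.00 d; minimum DO ≈ 4.56 mg/L

Mixed DO = (17.1×7.70 + 3.05×2.85)/(17.1+3.05) = 140.4/20.15 = 6.966 mg/L.
Mixed L₀ = (17.1×1.20 + 3.05×155)/(20.15) = 493.3/20.15 = 24.48 mg/L.
Initial deficit D₀ = C_s − DO₀ = 9.25 − 6.966 = 2.284 mg/L.
t_c = (1/0.9890) ln[(1.38/0.391)(1 − 2.284×0.9890/(0.391×24.48))] = 1.011 × ln(2.696) = 1.003 d.
D_c = (0.391/1.38) × 24.48 × e^(−0.391×1.003) = 0.2833 × 24.48 × 0.6756 = 4.686 mg/L.
Minimum DO = 9.25 − 4.686 = 4.564 mg/L.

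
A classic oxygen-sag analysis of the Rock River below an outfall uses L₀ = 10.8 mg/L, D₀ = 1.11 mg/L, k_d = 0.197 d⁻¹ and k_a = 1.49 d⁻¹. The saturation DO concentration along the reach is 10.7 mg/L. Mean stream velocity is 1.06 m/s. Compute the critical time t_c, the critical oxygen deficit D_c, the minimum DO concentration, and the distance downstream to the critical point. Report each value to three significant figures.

t_c ≈ 0.697 d; D_c ≈ 1.24 mg/L; min DO ≈ 9.46 mg/L; x_c ≈ 63.8 km

At the critical point dD/dt = 0, so k_d L₀ e^(−k_d t) = k_a D. Substituting D(t) from the Streeter–Phelps equation and solving for t gives
t_c = ln[(k_a/k_d)(1 − D₀(k_a−k_d)/(k_d L₀))] / (k_a−k_d).
Here k_a−k_d = 1.293 d⁻¹ and 1 − D₀(k_a−k_d)/(k_d L₀) = 1 − 1.11×1.293/(0.197×10.8) = 0.3254, so
t_c = ln(7.563 × 0.3254) / 1.293 = 0.9007 / 1.293 = 0.6966 d.
L(t_c) = L₀ e^(−k_d t_c) = 10.8 × 0.8718 = 9.415 mg/L, and at the critical point k_a D_c = k_d L, so D_c = (0.197/1.49) × 9.415 = 1.245 mg/L.
Minimum DO = C_s − D_c = 10.7 − 1.245 = 9.455 mg/L.
x_c = v t_c = 1.06 m/s × 0.6966 d × 86400 s/d = 63800 m ≈ 63.8 km.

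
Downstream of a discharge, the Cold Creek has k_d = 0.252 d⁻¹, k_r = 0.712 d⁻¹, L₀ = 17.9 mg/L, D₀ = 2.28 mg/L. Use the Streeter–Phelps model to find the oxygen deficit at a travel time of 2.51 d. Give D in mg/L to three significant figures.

k_d L₀/(k_r−k_d) = 0.252×17.9/(0.712−0.252) = 4.511/0.4600 = 9.806 mg/L.
e^(−k_d t) = e^(−0.252×2.510) = 0.5313; e^(−k_r t) = e^(−0.712×2.510) = 0.1674.
D = 9.806 × (0.5313 − 0.1674) + 2.28 × 0.1674 = 3.568 + 0.3818 = 3.949 mg/L.

D ≈ 3.95 mg/L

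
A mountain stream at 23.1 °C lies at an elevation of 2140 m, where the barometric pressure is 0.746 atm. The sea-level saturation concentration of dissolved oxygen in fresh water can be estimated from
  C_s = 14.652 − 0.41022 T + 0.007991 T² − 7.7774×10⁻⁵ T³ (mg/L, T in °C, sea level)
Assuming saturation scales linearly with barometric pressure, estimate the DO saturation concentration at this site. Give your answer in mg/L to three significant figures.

C_s ≈ 6.33 mg/L

At sea level: C_s = 14.652 − 0.41022×23.1 + 0.007991×23.1² − 7.7774×10⁻⁵×23.1³ = 8.481 mg/L.
Pressure correction: C_s' = 8.481 × 0.746 = 6.327 mg/L.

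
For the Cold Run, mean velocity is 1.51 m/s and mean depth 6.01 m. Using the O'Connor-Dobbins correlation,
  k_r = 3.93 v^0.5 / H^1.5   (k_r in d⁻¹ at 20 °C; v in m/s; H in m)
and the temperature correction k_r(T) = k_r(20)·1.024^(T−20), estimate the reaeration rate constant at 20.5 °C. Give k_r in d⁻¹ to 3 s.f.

k_r(20) = 3.93 × 1.51^0.5 / 6.01^1.5 = 3.93 × 1.229 / 14.73 = 0.3278 d⁻¹.
k_r(20.5) = 0.3278 × 1.024^(20.5−20) = 0.3278 × 1.012 = 0.3317 d⁻¹.

k_r ≈ 0.332 d⁻¹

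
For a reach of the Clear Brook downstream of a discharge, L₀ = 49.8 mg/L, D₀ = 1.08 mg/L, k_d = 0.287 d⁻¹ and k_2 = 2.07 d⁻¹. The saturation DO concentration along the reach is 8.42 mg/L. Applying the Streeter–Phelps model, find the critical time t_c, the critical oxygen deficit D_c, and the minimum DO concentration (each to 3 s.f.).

With k_2/k_d = 7.213 and 1 − D₀(k_2−k_d)/(k_d L₀) = 0.8653,
t_c = ln(7.213 × 0.8653) / (2.07 − 0.287) = ln(6.241) / 1.783 = 1.831/1.783 = 1.027 d.
D_c = (k_d/k_2) L₀ e^(−k_d t_c) = (0.287/2.07) × 49.8 × e^(−0.287×1.027) = 0.1386 × 49.8 × 0.7447 = 5.142 mg/L.
Minimum DO = C_s − D_c = 8.42 − 5.142 = 3.278 mg/L.

t_c ≈ 1.03 d; D_c ≈ 5.14 mg/L; min DO ≈ 3.28 mg/L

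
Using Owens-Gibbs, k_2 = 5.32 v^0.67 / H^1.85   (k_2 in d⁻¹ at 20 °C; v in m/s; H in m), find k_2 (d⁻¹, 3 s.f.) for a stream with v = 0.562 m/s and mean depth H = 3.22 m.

k_2 = 5.32 × 0.562^0.67 / 3.22^1.85 = 5.32 × 0.6797 / 8.700 = 0.4156 d⁻¹.

k_2 ≈ 0.416 d⁻¹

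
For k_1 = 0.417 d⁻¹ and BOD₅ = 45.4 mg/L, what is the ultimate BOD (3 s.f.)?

BOD₅ = L₀(1 − e^(−5k_1)) ⇒ L₀ = BOD₅ / (1 − e^(−5×0.417))
= 45.4 / (1 − 0.1243) = 45.4 / 0.8757 = 51.84 mg/L.

L₀ ≈ 51.8 mg/L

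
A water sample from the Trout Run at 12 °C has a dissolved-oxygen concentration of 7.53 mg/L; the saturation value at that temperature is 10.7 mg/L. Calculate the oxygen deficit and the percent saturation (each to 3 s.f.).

D ≈ 3.17 mg/L; 70.4 % saturation

D = C_s − C = 10.7 − 7.53 = 3.17 mg/L.
% saturation = 7.53/10.7 × 100 = 70.4 %.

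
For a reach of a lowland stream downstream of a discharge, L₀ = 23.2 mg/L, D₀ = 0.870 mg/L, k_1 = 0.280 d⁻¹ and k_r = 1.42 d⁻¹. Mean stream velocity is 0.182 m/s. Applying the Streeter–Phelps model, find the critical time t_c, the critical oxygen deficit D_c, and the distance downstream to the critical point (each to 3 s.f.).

t_c ≈ 1.28 d; D_c ≈ 3.20 mg/L; x_c ≈ 20.1 km

With k_r/k_1 = 5.071 and 1 − D₀(k_r−k_1)/(k_1 L₀) = 0.8473,
t_c = ln(5.071 × 0.8473) / (1.42 − 0.280) = ln(4.297) / 1.140 = 1.458/1.140 = 1.279 d.
L(t_c) = L₀ e^(−k_1 t_c) = 23.2 × 0.6990 = 16.22 mg/L, and at the critical point k_r D_c = k_1 L, so D_c = (0.280/1.42) × 16.22 = 3.198 mg/L.
x_c = v t_c = 0.182 m/s × 1.279 d × 86400 s/d = 20110 m ≈ 20.1 km.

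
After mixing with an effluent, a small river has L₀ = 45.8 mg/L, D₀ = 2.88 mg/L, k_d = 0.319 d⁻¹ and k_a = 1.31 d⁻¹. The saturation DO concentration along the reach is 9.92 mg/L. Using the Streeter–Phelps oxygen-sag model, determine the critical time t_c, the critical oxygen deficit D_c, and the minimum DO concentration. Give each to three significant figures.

At the critical point dD/dt = 0, so k_d L₀ e^(−k_d t) = k_a D. Substituting D(t) from the Streeter–Phelps equation and solving for t gives
t_c = ln[(k_a/k_d)(1 − D₀(k_a−k_d)/(k_d L₀))] / (k_a−k_d).
Here k_a−k_d = 0.9910 d⁻¹ and 1 − D₀(k_a−k_d)/(k_d L₀) = 1 − 2.88×0.9910/(0.319×45.8) = 0.8047, so
t_c = ln(4.107 × 0.8047) / 0.9910 = 1.195 / 0.9910 = 1.206 d.
D_c = (k_d/k_a) L₀ e^(−k_d t_c) = (0.319/1.31) × 45.8 × e^(−0.319×1.206) = 0.2435 × 45.8 × 0.6806 = 7.591 mg/L.
Minimum DO = C_s − D_c = 9.92 − 7.591 = 2.329 mg/L.

t_c ≈ 1.21 d; D_c ≈ 7.59 mg/L; min DO ≈ 2.33 mg/L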